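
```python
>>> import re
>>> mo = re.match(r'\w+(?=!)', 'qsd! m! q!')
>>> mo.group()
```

'qsd'

The positive lookaround only admits positions where the adjacent text matches; those characters stay outside the span.
`match` is anchored at position 0; if the pattern doesn't fit there, it returns None.
The match spans [0:3] → 'qsd'.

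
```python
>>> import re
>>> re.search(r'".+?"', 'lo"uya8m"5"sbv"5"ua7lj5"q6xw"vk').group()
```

'"uya8m"'

Unlike `match`, `search` isn't anchored — it looks for the pattern anywhere in the string.
The match spans [2:9] → '"uya8m"'.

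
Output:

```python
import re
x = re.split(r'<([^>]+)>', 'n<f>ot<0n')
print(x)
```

['n', 'f', 'ot<0n']

With a capturing group present, the delimiter's captured portion is kept in the result list.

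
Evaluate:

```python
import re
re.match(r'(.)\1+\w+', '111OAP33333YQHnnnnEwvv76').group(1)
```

'1'

The match spans [0:24] → '111OAP33333YQHnnnnEwvv76'.
Captured: group 1 = '1'.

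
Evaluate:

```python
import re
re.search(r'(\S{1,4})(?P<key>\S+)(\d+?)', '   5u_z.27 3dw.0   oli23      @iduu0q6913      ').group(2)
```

'.2'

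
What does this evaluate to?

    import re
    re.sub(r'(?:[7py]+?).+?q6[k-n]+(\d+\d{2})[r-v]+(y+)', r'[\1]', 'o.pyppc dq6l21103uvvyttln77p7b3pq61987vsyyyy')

The pattern matches one or more of one of [7py] (lazy) (non-capturing group); then one or more of any character (lazy), then the literal 'q6', then one or more of a character in [k-n]; then one or more of a digit, then exactly 2 of a digit (captured); then one or more of a character in [r-v]; then one or more of a literal 'y' (captured).
Matches: at [2:21] → 'pyppc dq6l21103uvvy'.
Each match is replaced using the text its own group 1 captured.

'o.[21103]ttln77p7b3pq61987vsyyyy'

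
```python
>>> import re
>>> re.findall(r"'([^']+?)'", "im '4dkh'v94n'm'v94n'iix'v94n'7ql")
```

Scanning left to right: at [3:9] match "'4dkh'", group 1 = '4dkh'; at [13:16] match "'m'", group 1 = 'm'; at [20:25] match "'iix'", group 1 = 'iix'.
With a single group, `findall` returns only what that group captured — 3 items.

['4dkh', 'm', 'iix']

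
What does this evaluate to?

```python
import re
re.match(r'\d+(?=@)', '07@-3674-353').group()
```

`match` is anchored at position 0; if the pattern doesn't fit there, it returns None.
The match spans [0:2] → '07'.

'07'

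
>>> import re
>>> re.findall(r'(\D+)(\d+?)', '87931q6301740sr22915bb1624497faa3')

[('q', '6'), ('sr', '2'), ('bb', '1'), ('faa', '3')]

The pattern matches one or more of a non-digit (captured); then one or more of a digit (lazy) (captured).
A non-greedy quantifier consumes as few characters as it can — just enough that the remainder of the pattern still matches from where it stops; whatever follows it matches normally.
Matches: at [5:7] match 'q6', groups = ('q', '6'); at [13:16] match 'sr2', groups = ('sr', '2'); at [20:23] match 'bb1', groups = ('bb', '1'); at [29:33] match 'faa3', groups = ('faa', '3').
`findall` packs the 2 group values into a tuple for every match.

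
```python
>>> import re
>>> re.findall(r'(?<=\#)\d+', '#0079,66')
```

['0079']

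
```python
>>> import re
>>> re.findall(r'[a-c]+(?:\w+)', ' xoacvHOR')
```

The pattern matches one or more of a character in [a-c]; then one or more of a word character (non-capturing group).
Walking the string: at [3:9] → 'acvHOR'.
No capturing groups, so `findall` returns the 1 full match string.

['acvHOR']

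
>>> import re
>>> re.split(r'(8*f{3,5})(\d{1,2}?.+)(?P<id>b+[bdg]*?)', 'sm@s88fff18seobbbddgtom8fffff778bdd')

Pattern: zero or more of a literal '8', then 3 to 5 of a literal 'f' (captured); then 1 to 2 of a digit (lazy), then one or more of any character (captured); then one or more of the literal 'b', then zero or more of one of [bdg] (lazy) (captured as 'id').
Matches to split on: at [4:33] → '88fff18seobbbddgtom8fffff778b'.
Because the pattern has a capturing group, `split` also inserts each captured text between the pieces.

['sm@s', '88fff', '18seobbbddgtom8fffff778', 'b', 'dd']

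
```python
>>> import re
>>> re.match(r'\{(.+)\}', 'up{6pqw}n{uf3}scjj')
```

`re.match` won't scan ahead — the pattern has to work from the very first character.
Here position 0 doesn't satisfy it, so the call returns None.

None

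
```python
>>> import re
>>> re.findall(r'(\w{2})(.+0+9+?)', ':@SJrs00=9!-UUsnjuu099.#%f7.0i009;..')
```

Pattern: exactly 2 of a word character (captured); then one or more of any character, then one or more of a literal '0', then one or more of a literal '9' (lazy) (captured).
Matches: at [2:33] match 'SJrs00=9!-UUsnjuu099.#%f7.0i009', groups = ('SJ', 'rs00=9!-UUsnjuu099.#%f7.0i009').
With 2 capturing groups, `findall` returns a 2-tuple per match.

[('SJ', 'rs00=9!-UUsnjuu099.#%f7.0i009')]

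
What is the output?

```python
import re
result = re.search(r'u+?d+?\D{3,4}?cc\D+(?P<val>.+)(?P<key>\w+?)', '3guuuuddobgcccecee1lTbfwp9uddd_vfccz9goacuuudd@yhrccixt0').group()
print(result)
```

uuuuddobgcccecee1lTbfwp9uddd_vfccz9goacuuudd@yhrccixt0

This matches one or more of the literal 'u' (lazy), then one or more of the literal 'd' (lazy); then 3 to 4 of a non-digit (lazy), then the literal 'cc', then one or more of a non-digit; then one or more of any character (captured as 'val'); then one or more of a word character (lazy) (captured as 'key').
`search` walks the string left to right and returns the first match it finds.
The match spans [2:56] → 'uuuuddobgcccecee1lTbfwp9uddd_vfccz9goacuuudd@yhrccixt0'.
Captured: group 1 = '1lTbfwp9uddd_vfccz9goacuuudd@yhrccixt', group 2 = '0'.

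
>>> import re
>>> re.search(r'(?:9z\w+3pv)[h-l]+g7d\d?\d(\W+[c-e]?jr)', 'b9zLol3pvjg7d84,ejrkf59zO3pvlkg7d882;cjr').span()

The pattern matches the literal '9z', then one or more of a word character, then the literal '3pv' (non-capturing group); then one or more of a character in [h-l]; then the literal 'g7d', then optionally a digit, then a digit; then one or more of a non-word character, then optionally a character in [c-e], then the literal 'jr' (captured).
The match spans [1:19] → '9zLol3pvjg7d84,ejr'.

(1, 19)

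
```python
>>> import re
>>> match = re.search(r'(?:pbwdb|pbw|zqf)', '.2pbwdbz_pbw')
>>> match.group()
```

'pbwdb'

Alternation tries branches left to right and keeps the first one that lets the overall match succeed at that position.
The match spans [2:7] → 'pbwdb'.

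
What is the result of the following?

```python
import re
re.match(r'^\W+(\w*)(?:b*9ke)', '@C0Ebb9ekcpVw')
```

None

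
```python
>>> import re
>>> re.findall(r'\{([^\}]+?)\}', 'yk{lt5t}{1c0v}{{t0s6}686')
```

Because there's exactly one group, `findall` drops the full match and keeps group 1 from each hit.

['lt5t', '1c0v', '{t0s6']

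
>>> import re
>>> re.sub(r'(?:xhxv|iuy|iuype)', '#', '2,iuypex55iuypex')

Branches in `(...|...)` are attempted left-to-right; the first branch that allows the whole pattern to succeed is taken.
Matches: at [2:5] → 'iuy'; at [10:13] → 'iuy'.
Each match is replaced by '#'.

'2,#pex55#pex'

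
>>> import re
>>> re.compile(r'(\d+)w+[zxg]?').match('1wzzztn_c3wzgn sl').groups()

('1',)

Pattern: one or more of a digit (captured); then one or more of a literal 'w', then optionally one of [zxg].
`match` is anchored at position 0; if the pattern doesn't fit there, it returns None.
The match spans [0:3] → '1wz'.
Captured: group 1 = '1'.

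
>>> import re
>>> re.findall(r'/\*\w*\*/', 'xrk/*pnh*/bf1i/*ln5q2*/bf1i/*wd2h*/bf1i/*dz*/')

Walking the string: at [3:10] → '/*pnh*/'; at [14:23] → '/*ln5q2*/'; at [27:35] → '/*wd2h*/'; at [39:45] → '/*dz*/'.
With no groups in the pattern, `findall` gives back each whole match — 4 here.

['/*pnh*/', '/*ln5q2*/', '/*wd2h*/', '/*dz*/']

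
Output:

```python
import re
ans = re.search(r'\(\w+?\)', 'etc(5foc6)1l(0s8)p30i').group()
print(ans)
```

(5foc6)

Unlike `match`, `search` isn't anchored — it looks for the pattern anywhere in the string.
The match spans [3:10] → '(5foc6)'.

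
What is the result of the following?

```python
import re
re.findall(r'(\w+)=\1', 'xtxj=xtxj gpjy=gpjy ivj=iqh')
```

['xtxj', 'gpjy']

`\1` has to match the exact text group 1 already captured.
Walking the string: at [0:9] match 'xtxj=xtxj', group 1 = 'xtxj'; at [10:19] match 'gpjy=gpjy', group 1 = 'gpjy'.
With a single group, `findall` returns only what that group captured — 2 items.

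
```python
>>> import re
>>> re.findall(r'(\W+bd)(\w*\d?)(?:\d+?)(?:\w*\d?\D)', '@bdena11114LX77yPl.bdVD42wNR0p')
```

[('@bd', 'ena11114LX7')]

The pattern matches one or more of a non-word character, then the literal 'bd' (captured); then zero or more of a word character, then optionally a digit (captured); then one or more of a digit (lazy) (non-capturing group); then zero or more of a word character, then optionally a digit, then a non-digit (non-capturing group).
Matches: at [0:19] match '@bdena11114LX77yPl.', groups = ('@bd', 'ena11114LX7').
With 2 capturing groups, `findall` returns a 2-tuple per match.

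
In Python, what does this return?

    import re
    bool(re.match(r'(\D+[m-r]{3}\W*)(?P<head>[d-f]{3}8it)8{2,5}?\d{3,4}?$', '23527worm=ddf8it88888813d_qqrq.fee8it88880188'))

`re.match` only tries the pattern at the start of the string.
Here position 0 doesn't satisfy it, so the call returns None, and `bool(None)` is False.

False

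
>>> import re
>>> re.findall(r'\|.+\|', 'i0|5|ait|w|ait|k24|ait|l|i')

['|5|ait|w|ait|k24|ait|l|']

Matches: at [2:25] → '|5|ait|w|ait|k24|ait|l|'.
With no groups in the pattern, `findall` gives back each whole match — 1 here.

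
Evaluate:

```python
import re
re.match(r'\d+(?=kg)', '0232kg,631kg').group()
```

`re.match` won't scan ahead — the pattern has to work from the very first character.
The match spans [0:4] → '0232'.

'0232'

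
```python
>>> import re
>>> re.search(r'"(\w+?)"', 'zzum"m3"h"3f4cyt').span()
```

`re.search` scans for the first position where the pattern succeeds.
The match spans [4:8] → '"m3"'.
Captured: group 1 = 'm3'.

(4, 8)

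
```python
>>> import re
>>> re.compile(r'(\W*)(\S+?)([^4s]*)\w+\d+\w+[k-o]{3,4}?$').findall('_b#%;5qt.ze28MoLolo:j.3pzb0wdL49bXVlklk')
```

Pattern: zero or more of a non-word character (captured); then one or more of a non-whitespace character (lazy) (captured); then zero or more of any character except [4s] (captured); then one or more of a word character; then one or more of a digit, then one or more of a word character, then 3 to 4 of a character in [k-o] (lazy); then anchored at the end.
The `?` after the quantifier makes it lazy — it takes as little as possible before letting the rest of the pattern try.
Matches: at [0:39] match '_b#%;5qt.ze28MoLolo:j.3pzb0wdL49bXVlklk', groups = ('', '_', 'b#%;5qt.ze28MoLolo:j.3pzb0wdL').
`findall` packs the 3 group values into a tuple for every match.

[('', '_', 'b#%;5qt.ze28MoLolo:j.3pzb0wdL')]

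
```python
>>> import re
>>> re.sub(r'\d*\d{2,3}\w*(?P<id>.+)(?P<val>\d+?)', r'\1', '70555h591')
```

Each match is replaced using the text its own group 1 captured.

'9'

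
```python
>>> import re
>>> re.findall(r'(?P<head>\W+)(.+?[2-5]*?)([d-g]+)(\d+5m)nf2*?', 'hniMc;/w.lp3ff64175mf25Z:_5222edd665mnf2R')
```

This matches one or more of a non-word character (captured as 'head'); then one or more of any character (lazy), then zero or more of a character in [2-5] (lazy) (captured); then one or more of a character in [d-g] (captured); then one or more of a digit, then the literal '5m' (captured); then the literal 'nf', then zero or more of the literal '2' (lazy).
A non-greedy quantifier consumes as few characters as it can — just enough that the remainder of the pattern still matches from where it stops; whatever follows it matches normally.
Matches: at [5:39] match ';/w.lp3ff64175mf25Z:_5222edd665mnf', groups = (';/', 'w.lp3ff64175mf25Z:_5222', 'edd', '665m').
`findall` packs the 4 group values into a tuple for every match.

[(';/', 'w.lp3ff64175mf25Z:_5222', 'edd', '665m')]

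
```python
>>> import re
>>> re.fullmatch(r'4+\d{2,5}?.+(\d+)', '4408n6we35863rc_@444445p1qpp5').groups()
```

This matches one or more of a literal '4', then 2 to 5 of a digit (lazy), then one or more of any character; then one or more of a digit (captured).
`re.fullmatch` is like wrapping the pattern in `^…$` (in single-line mode).
The match spans [0:29] → '4408n6we35863rc_@444445p1qpp5'.
Captured: group 1 = '5'.

('5',)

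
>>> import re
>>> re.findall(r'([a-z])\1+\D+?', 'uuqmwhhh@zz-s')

['u', 'h', 'z']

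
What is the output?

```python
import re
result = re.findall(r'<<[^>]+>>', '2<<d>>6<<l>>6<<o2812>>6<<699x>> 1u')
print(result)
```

`findall` yields the raw match text (4 of them) because the pattern has no groups.

['<<d>>', '<<l>>', '<<o2812>>', '<<699x>>']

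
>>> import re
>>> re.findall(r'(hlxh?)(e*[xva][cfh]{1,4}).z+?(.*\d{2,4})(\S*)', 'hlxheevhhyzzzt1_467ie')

The `?` after the quantifier makes it lazy — it takes as little as possible before letting the rest of the pattern try.
4 groups means the one result is a tuple of 4 captured strings — 1 here.

[('hlxh', 'eevhh', 'zzt1_467', 'ie')]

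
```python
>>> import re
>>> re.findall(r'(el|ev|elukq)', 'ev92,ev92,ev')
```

['ev', 'ev', 'ev']

Scanning left to right: at [0:2] match 'ev', group 1 = 'ev'; at [5:7] match 'ev', group 1 = 'ev'; at [10:12] match 'ev', group 1 = 'ev'.
One capturing group, so `findall` returns just the captured substring from each match — 3 in all.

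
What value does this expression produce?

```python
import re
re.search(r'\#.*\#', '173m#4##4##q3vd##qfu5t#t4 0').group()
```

The match spans [4:23] → '#4##4##q3vd##qfu5t#'.

'#4##4##q3vd##qfu5t#'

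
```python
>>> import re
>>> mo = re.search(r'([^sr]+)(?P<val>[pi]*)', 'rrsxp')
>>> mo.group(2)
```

The match spans [3:5] → 'xp'.
Captured: group 1 = 'xp', group 2 = ''.

''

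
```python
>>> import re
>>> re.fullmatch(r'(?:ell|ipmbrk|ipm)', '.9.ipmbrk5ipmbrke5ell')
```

None

`fullmatch` succeeds only if the pattern covers the string from start to end.
Here the string isn't matched end-to-end, so the call returns None.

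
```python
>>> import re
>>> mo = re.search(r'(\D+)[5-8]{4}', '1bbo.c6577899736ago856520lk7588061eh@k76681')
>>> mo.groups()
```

The pattern matches one or more of a non-digit (captured); then exactly 4 of a character in [5-8].
Unlike `match`, `search` isn't anchored — it looks for the pattern anywhere in the string.
The match spans [1:10] → 'bbo.c6577'.
Captured: group 1 = 'bbo.c'.

('bbo.c',)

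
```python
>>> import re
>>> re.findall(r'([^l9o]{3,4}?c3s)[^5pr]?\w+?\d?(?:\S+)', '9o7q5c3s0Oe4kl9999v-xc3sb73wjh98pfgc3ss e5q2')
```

['7q5c3s']

Pattern: 3 to 4 of any character except [l9o] (lazy), then the literal 'c3s' (captured); then optionally any character except [5pr], then one or more of a word character (lazy), then optionally a digit; then one or more of a non-whitespace character (non-capturing group).
Walking the string: at [2:39] match '7q5c3s0Oe4kl9999v-xc3sb73wjh98pfgc3ss', group 1 = '7q5c3s'.
One capturing group, so `findall` returns just the captured substring from the one match — 1 in all.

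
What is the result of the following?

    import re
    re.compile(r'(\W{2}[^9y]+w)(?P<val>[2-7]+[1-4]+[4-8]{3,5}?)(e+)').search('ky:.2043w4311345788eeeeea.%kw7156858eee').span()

(2, 39)

The match spans [2:39] → ':.2043w4311345788eeeeea.%kw7156858eee'.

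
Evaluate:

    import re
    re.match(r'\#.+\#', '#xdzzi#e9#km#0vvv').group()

'#xdzzi#e9#km#'

`match` is anchored at position 0; if the pattern doesn't fit there, it returns None.
The match spans [0:13] → '#xdzzi#e9#km#'.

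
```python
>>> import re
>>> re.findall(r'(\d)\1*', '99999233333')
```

`\1` has to match the exact text group 1 already captured.
Matches: at [0:5] match '99999', group 1 = '9'; at [5:6] match '2', group 1 = '2'; at [6:11] match '33333', group 1 = '3'.
One capturing group, so `findall` returns just the captured substring from each match — 3 in all.

['9', '2', '3']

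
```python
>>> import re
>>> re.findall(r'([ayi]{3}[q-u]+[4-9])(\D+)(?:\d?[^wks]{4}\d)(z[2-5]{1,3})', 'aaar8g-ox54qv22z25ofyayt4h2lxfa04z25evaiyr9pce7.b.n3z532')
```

Pattern: exactly 3 of one of [ayi], then one or more of a character in [q-u], then a character in [4-9] (captured); then one or more of a non-digit (captured); then optionally a digit, then exactly 4 of any character except [wks], then a digit (non-capturing group); then the literal 'z', then 1 to 3 of a character in [2-5] (captured).
Matches: at [0:18] match 'aaar8g-ox54qv22z25', groups = ('aaar8', 'g-ox', 'z25'); at [38:56] match 'aiyr9pce7.b.n3z532', groups = ('aiyr9', 'pce', 'z532').
Multiple groups make `findall` return tuples — one 3-tuple for each match.

[('aaar8', 'g-ox', 'z25'), ('aiyr9', 'pce', 'z532')]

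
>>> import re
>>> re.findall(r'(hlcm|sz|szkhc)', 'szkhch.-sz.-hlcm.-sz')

Alternation tries branches left to right and keeps the first one that lets the overall match succeed at that position.
Walking the string: at [0:2] match 'sz', group 1 = 'sz'; at [8:10] match 'sz', group 1 = 'sz'; at [12:16] match 'hlcm', group 1 = 'hlcm'; at [18:20] match 'sz', group 1 = 'sz'.
Because there's exactly one group, `findall` drops the full match and keeps group 1 from each hit.

['sz', 'sz', 'hlcm', 'sz']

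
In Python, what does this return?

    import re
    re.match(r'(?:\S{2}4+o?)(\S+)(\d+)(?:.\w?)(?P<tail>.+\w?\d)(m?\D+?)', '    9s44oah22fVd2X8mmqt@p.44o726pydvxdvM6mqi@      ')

`re.match` only tries the pattern at the start of the string.
Here the pattern fails at index 0, so the call returns None.

None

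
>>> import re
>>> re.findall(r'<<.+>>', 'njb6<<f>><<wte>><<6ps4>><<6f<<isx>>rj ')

['<<f>><<wte>><<6ps4>><<6f<<isx>>']

Scanning left to right: at [4:35] → '<<f>><<wte>><<6ps4>><<6f<<isx>>'.
No capturing groups, so `findall` returns the 1 full match string.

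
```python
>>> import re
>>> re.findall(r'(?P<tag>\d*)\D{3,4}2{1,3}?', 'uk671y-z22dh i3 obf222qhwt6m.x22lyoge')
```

['671', '3', '6']

Pattern: zero or more of a digit (captured as 'tag'); then 3 to 4 of a non-digit, then 1 to 3 of the literal '2' (lazy).
Matches: at [2:9] match '671y-z2', group 1 = '671'; at [14:20] match '3 obf2', group 1 = '3'; at [26:31] match '6m.x2', group 1 = '6'.
One capturing group, so `findall` returns just the captured substring from each match — 3 in all.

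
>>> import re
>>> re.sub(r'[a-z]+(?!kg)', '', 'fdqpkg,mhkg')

The negative lookahead/lookbehind blocks any match where the forbidden context is present.
Matches: at [0:6] → 'fdqpkg'; at [7:11] → 'mhkg'.
Every occurrence is swapped for ''.

','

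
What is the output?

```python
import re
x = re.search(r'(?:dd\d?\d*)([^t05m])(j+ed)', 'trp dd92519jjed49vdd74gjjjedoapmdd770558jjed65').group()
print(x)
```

This matches the literal 'dd', then optionally a digit, then zero or more of a digit (non-capturing group); then any character except [t05m] (captured); then one or more of the literal 'j', then the literal 'ed' (captured).
`re.search` tries every starting position until one works.
The match spans [4:15] → 'dd92519jjed'.
Captured: group 1 = 'j', group 2 = 'jed'.

dd92519jjed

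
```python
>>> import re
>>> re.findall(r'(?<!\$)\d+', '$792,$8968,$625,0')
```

['92', '968', '25', '0']

The negative lookahead/lookbehind blocks any match where the forbidden context is present.
Scanning left to right: at [2:4] → '92'; at [7:10] → '968'; at [13:15] → '25'; at [16:17] → '0'.
`findall` yields the raw match text (4 of them) because the pattern has no groups.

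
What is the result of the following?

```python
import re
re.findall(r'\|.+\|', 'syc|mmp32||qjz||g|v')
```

['|mmp32||qjz||g|']

Matches: at [3:18] → '|mmp32||qjz||g|'.
No capturing groups, so `findall` returns the 1 full match string.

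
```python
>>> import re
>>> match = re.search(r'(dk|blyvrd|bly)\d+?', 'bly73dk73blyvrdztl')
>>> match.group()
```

Unlike `match`, `search` isn't anchored — it looks for the pattern anywhere in the string.
The match spans [0:4] → 'bly7'.
Captured: group 1 = 'bly'.

'bly7'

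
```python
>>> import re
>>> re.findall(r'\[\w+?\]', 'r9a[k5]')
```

No capturing groups, so `findall` returns the 1 full match string.

['[k5]']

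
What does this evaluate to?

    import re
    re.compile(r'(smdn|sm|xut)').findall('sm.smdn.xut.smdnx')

Alternation isn't longest-match — the leftmost alternative that fits at this position is chosen.
Scanning left to right: at [0:2] match 'sm', group 1 = 'sm'; at [3:7] match 'smdn', group 1 = 'smdn'; at [8:11] match 'xut', group 1 = 'xut'; at [12:16] match 'smdn', group 1 = 'smdn'.
With a single group, `findall` returns only what that group captured — 4 items.

['sm', 'smdn', 'xut', 'smdn']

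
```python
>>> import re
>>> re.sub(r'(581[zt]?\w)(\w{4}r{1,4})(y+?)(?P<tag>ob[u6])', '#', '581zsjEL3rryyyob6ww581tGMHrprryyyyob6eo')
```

The pattern matches the literal '581', then optionally one of [zt], then a word character (captured); then exactly 4 of a word character, then 1 to 4 of the literal 'r' (captured); then one or more of a literal 'y' (lazy) (captured); then the literal 'ob', then one of [u6] (captured as 'tag').
Matches: at [0:17] → '581zsjEL3rryyyob6'; at [19:37] → '581tGMHrprryyyyob6'.
Each match is replaced by '#'.

'#ww#eo'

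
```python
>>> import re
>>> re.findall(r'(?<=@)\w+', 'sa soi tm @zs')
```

['zs']

Because the assertion is zero-width, the text it checks is not consumed and won't appear in the result.
No capturing groups, so `findall` returns the 1 full match string.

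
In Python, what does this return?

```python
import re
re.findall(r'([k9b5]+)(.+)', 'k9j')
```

The pattern matches one or more of one of [k9b5] (captured); then one or more of any character (captured).
`findall` packs the 2 group values into a tuple for every match.

[('k9', 'j')]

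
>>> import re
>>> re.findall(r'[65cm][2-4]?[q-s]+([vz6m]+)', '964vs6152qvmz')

['vmz']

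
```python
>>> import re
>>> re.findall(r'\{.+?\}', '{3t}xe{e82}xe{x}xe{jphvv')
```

['{3t}', '{e82}', '{x}']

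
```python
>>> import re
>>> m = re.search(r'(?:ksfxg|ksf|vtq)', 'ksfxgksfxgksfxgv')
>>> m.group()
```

'ksfxg'

Alternation isn't longest-match — the leftmost alternative that fits at this position is chosen.
The match spans [0:5] → 'ksfxg'.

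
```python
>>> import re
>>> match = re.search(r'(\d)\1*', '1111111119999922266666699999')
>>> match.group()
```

'111111111'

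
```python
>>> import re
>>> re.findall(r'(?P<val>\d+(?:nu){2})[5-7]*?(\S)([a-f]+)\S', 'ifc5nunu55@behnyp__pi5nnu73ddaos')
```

Pattern: one or more of a digit, then the literal 'nu' repeated 2 times (captured as 'val'); then zero or more of a character in [5-7] (lazy); then a non-whitespace character (captured); then one or more of a character in [a-f] (captured); then a non-whitespace character.
Walking the string: at [3:14] match '5nunu55@beh', groups = ('5nunu', '@', 'be').
3 groups means the one result is a tuple of 3 captured strings — 1 here.

[('5nunu', '@', 'be')]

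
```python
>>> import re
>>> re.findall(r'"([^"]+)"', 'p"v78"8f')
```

Because there's exactly one group, `findall` drops the full match and keeps group 1 from the one hit.

['v78']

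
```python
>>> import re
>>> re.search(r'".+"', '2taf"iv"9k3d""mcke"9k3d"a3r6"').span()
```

(4, 29)

`re.search` tries every starting position until one works.
The match spans [4:29] → '"iv"9k3d""mcke"9k3d"a3r6"'.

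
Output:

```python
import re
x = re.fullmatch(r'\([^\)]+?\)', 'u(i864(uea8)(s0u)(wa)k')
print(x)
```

None

`re.fullmatch` requires the pattern to consume the entire string.
Here there's no way to consume every character, so the call returns None.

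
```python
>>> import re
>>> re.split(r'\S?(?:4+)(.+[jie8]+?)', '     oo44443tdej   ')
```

['     o', '3tdej', '   ']

Pattern: optionally a non-whitespace character; then one or more of a literal '4' (non-capturing group); then one or more of any character, then one or more of one of [jie8] (lazy) (captured).
`re.split` interleaves the captured-group text with the surrounding fragments.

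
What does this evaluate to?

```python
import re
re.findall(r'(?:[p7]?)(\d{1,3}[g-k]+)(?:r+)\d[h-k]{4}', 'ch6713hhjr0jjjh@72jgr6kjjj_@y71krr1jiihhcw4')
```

['13hhj', '2jg', '1k']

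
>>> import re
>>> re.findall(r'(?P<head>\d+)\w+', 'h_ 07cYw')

One capturing group, so `findall` returns just the captured substring from the one match — 1 in all.

['07']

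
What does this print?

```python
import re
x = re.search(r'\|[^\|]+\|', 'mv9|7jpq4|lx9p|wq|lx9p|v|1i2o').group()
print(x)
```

|7jpq4|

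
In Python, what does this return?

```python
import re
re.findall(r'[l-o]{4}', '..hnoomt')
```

['noom']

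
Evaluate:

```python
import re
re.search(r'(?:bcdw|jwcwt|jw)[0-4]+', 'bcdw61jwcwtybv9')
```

None

Here no position works, so the call returns None.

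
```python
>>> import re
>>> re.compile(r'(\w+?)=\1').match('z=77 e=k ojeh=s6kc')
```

None

`\1` has to match the exact text group 1 already captured.
`re.match` won't scan ahead — the pattern has to work from the very first character.
Here the string doesn't start with a match, so the call returns None.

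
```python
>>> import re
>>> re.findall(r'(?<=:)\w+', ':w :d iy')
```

The `(?=…)`/`(?<=…)` assertion just peeks at neighbouring text; it doesn't advance the match position.
Since nothing is captured, `findall` lists the 2 matched substrings directly.

['w', 'd']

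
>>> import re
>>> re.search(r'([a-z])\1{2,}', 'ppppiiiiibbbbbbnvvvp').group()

'pppp'

After group 1 captures some text, `\1` only succeeds where that same text appears again.
The match spans [0:4] → 'pppp'.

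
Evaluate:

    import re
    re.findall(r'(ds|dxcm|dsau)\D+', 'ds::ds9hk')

['ds']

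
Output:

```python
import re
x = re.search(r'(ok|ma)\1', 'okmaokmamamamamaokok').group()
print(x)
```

The backreference `\1` re-matches whatever the first group consumed, character for character.
The match spans [6:10] → 'mama'.

mama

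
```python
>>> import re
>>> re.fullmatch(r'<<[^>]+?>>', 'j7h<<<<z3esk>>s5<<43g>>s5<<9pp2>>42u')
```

None

`re.fullmatch` requires the pattern to consume the entire string.
Here there's no way to consume every character, so the call returns None.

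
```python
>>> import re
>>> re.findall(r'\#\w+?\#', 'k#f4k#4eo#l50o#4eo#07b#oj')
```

No capturing groups, so `findall` returns the 3 full match strings.

['#f4k#', '#l50o#', '#07b#']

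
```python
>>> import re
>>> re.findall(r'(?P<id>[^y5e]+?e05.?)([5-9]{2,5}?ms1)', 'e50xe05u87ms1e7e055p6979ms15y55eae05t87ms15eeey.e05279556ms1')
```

[('0xe05u', '87ms1'), ('ae05t', '87ms1'), ('.e052', '79556ms1')]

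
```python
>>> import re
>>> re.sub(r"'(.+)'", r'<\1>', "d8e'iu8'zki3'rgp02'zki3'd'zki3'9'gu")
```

"d8e<iu8'zki3'rgp02'zki3'd'zki3'9>gu"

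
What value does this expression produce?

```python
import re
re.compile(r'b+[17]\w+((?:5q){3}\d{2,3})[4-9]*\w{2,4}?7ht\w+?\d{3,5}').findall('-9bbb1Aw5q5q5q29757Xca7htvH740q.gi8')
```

The pattern matches one or more of the literal 'b', then one of [17], then one or more of a word character; then the literal '5q' repeated 3 times, then 2 to 3 of a digit (captured); then zero or more of a character in [4-9], then 2 to 4 of a word character (lazy), then the literal '7ht'; then one or more of a word character (lazy), then 3 to 5 of a digit.
Scanning left to right: at [2:30] match 'bbb1Aw5q5q5q29757Xca7htvH740', group 1 = '5q5q5q297'.
One capturing group, so `findall` returns just the captured substring from the one match — 1 in all.

['5q5q5q297']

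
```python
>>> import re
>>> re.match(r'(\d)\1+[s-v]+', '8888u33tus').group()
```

'8888u'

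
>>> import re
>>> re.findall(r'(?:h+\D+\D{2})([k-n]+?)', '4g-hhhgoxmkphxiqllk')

['k']

Pattern: one or more of a literal 'h', then one or more of a non-digit, then exactly 2 of a non-digit (non-capturing group); then one or more of a character in [k-n] (lazy) (captured).
Walking the string: at [3:19] match 'hhhgoxmkphxiqllk', group 1 = 'k'.
With a single group, `findall` returns only what that group captured — 1 item.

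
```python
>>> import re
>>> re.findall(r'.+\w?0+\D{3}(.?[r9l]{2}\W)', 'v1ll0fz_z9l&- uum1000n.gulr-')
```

['ulr-']

Because there's exactly one group, `findall` drops the full match and keeps group 1 from the one hit.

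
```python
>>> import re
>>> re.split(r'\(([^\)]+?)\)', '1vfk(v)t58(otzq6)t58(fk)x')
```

Matches to split on: at [4:7] → '(v)'; at [10:17] → '(otzq6)'; at [20:24] → '(fk)'.
`re.split` interleaves the captured-group text with the surrounding fragments.

['1vfk', 'v', 't58', 'otzq6', 't58', 'fk', 'x']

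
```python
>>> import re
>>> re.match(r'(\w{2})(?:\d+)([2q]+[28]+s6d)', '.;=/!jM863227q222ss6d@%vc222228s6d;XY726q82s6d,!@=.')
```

Pattern: exactly 2 of a word character (captured); then one or more of a digit (non-capturing group); then one or more of one of [2q], then one or more of one of [28], then the literal 's6d' (captured).
With `match`, the pattern is implicitly anchored at the beginning.
Here position 0 doesn't satisfy it, so the call returns None.

None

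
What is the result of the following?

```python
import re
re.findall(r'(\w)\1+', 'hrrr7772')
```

['r', '7']

`\1` has to match the exact text group 1 already captured.
Scanning left to right: at [1:4] match 'rrr', group 1 = 'r'; at [4:7] match '777', group 1 = '7'.
One capturing group, so `findall` returns just the captured substring from each match — 2 in all.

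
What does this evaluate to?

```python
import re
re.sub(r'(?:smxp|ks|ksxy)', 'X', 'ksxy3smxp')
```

Alternation tries branches left to right and keeps the first one that lets the overall match succeed at that position.
Matches: at [0:2] → 'ks'; at [5:9] → 'smxp'.
`sub` substitutes 'X' at each match site.

'Xxy3X'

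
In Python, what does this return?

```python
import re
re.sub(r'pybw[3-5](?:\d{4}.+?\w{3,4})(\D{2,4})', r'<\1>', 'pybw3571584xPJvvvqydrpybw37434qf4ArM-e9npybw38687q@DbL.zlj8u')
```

'<vvvq>ydr<M-e>9n<.zlj>8u'

The pattern matches the literal 'py', then the literal 'bw'; then a character in [3-5]; then exactly 4 of a digit, then one or more of any character (lazy), then 3 to 4 of a word character (non-capturing group); then 2 to 4 of a non-digit (captured).
Lazy quantifiers expand one character at a time until the remainder of the pattern can match.
Matches: at [0:18] → 'pybw3571584xPJvvvq'; at [21:38] → 'pybw37434qf4ArM-e'; at [40:58] → 'pybw38687q@DbL.zlj'.
`\1` in the replacement pulls in group 1's text for each match.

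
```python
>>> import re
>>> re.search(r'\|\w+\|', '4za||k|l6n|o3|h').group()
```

The match spans [4:7] → '|k|'.

'|k|'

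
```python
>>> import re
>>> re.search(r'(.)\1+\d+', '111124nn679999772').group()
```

'111124'

A backreference is literal: `\1` must see the identical characters the first group matched.
`search` walks the string left to right and returns the first match it finds.
The match spans [0:6] → '111124'.
Captured: group 1 = '1'.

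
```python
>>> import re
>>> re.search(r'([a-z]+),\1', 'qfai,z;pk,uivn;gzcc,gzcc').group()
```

'gzcc,gzcc'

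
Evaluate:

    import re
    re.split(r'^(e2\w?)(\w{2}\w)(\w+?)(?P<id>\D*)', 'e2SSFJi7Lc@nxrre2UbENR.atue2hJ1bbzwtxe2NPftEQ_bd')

Because the quantifier is non-greedy, it stops expanding at the earliest point where the rest of the pattern can succeed.
The group in the pattern means `split` returns the separators' captures alongside the pieces.

['', 'e2S', 'SFJ', 'i', '', '7Lc@nxrre2UbENR.atue2hJ1bbzwtxe2NPftEQ_bd']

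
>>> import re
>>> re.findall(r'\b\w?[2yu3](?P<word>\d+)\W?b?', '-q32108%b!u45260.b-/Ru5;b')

['2108', '45260', '5']

Because there's exactly one group, `findall` drops the full match and keeps group 1 from each hit.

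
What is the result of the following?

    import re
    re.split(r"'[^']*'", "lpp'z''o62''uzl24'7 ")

Matches to split on: at [3:6] → "'z'"; at [6:11] → "'o62'"; at [11:18] → "'uzl24'".
`split` removes every match and returns the 4 fragments in between.

['lpp', '', '', '7 ']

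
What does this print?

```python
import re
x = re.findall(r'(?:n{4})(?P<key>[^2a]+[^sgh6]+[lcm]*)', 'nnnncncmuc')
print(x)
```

['cncmuc']

This matches exactly 4 of a literal 'n' (non-capturing group); then one or more of any character except [2a], then one or more of any character except [sgh6], then zero or more of one of [lcm] (captured as 'key').
One capturing group, so `findall` returns just the captured substring from the one match — 1 in all.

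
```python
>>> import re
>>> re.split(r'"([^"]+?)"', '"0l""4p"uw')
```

['', '0l', '', '4p', 'uw']

With a capturing group present, the delimiter's captured portion is kept in the result list.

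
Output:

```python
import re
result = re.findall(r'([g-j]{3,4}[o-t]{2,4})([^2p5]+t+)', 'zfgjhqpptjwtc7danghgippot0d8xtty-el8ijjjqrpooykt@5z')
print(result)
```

2 groups means each result is a tuple of 2 captured strings — 3 here.

[('gjhqppt', 'jwt'), ('ghgippot', '0d8xtt'), ('ijjjqrpo', 'oykt')]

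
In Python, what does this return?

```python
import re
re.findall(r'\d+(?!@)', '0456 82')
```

['0456', '82']

The negative lookaround is zero-width — it rules out positions where the adjacent text would match, without consuming anything.
`findall` yields the raw match text (2 of them) because the pattern has no groups.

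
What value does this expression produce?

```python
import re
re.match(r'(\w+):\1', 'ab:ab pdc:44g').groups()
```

The match spans [0:5] → 'ab:ab'.
Captured: group 1 = 'ab'.

('ab',)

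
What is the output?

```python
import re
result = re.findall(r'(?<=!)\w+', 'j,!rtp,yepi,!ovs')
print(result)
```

The `(?=…)`/`(?<=…)` assertion just peeks at neighbouring text; it doesn't advance the match position.
Walking the string: at [3:6] → 'rtp'; at [13:16] → 'ovs'.
Since nothing is captured, `findall` lists the 2 matched substrings directly.

['rtp', 'ovs']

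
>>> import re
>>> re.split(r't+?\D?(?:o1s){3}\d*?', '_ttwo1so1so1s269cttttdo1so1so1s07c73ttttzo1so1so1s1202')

['_', '269c', '07c73', '1202']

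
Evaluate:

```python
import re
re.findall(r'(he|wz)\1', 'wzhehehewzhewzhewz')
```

`\1` is not a pattern — it's the concrete string captured by group 1, re-applied verbatim.
Scanning left to right: at [2:6] match 'hehe', group 1 = 'he'.
`findall` collects group 1 from the one match (1 total).

['he']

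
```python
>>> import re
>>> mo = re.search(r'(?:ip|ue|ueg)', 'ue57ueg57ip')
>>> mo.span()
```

The match spans [0:2] → 'ue'.

(0, 2)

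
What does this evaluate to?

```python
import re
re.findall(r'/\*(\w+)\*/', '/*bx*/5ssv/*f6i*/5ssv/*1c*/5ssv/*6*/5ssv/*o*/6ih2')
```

Scanning left to right: at [0:6] match '/*bx*/', group 1 = 'bx'; at [10:17] match '/*f6i*/', group 1 = 'f6i'; at [21:27] match '/*1c*/', group 1 = '1c'; at [31:36] match '/*6*/', group 1 = '6'; at [40:45] match '/*o*/', group 1 = 'o'.
`findall` collects group 1 from each match (5 total).

['bx', 'f6i', '1c', '6', 'o']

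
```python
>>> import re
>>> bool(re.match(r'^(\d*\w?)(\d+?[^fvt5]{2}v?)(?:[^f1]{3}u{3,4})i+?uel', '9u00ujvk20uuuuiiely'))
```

`re.match` won't scan ahead — the pattern has to work from the very first character.
Here the string doesn't start with a match, so the call returns None, and `bool(None)` is False.

False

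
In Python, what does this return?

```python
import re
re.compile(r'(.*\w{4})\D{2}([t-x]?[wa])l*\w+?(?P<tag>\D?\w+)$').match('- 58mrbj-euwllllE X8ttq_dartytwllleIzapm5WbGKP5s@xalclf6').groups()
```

('- 58mrbj-euwllllE X8ttq_dartytwllleIzapm5WbGKP5s', 'a', 'lf6')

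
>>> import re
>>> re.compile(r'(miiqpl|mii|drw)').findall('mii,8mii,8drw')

Walking the string: at [0:3] match 'mii', group 1 = 'mii'; at [5:8] match 'mii', group 1 = 'mii'; at [10:13] match 'drw', group 1 = 'drw'.
`findall` collects group 1 from each match (3 total).

['mii', 'mii', 'drw']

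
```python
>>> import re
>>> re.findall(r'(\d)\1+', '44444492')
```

`\1` is not a pattern — it's the concrete string captured by group 1, re-applied verbatim.
Scanning left to right: at [0:6] match '444444', group 1 = '4'.
`findall` collects group 1 from the one match (1 total).

['4']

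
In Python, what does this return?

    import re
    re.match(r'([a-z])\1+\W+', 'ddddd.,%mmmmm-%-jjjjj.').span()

(0, 8)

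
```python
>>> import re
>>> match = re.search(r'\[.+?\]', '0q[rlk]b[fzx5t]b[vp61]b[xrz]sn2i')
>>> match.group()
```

'[rlk]'

`search` walks the string left to right and returns the first match it finds.
The match spans [2:7] → '[rlk]'.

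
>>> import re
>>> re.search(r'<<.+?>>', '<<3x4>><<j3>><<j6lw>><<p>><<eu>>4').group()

With the lazy modifier that quantifier settles for the fewest repetitions that let the rest of the pattern succeed (the atoms after it are unaffected and can still be greedy).
The match spans [0:7] → '<<3x4>>'.

'<<3x4>>'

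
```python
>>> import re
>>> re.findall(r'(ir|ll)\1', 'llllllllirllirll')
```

['ll', 'll']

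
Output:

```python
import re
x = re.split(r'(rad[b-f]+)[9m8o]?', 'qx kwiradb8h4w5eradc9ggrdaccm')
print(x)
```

The pattern matches the literal 'rad', then one or more of a character in [b-f] (captured); then optionally one of [9m8o].
Matches to split on: at [6:11] → 'radb8'; at [16:21] → 'radc9'.
Because the pattern has a capturing group, `split` also inserts each captured text between the pieces.

['qx kwi', 'radb', 'h4w5e', 'radc', 'ggrdaccm']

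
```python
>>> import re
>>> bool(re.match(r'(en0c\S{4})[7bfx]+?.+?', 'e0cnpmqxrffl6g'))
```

False

This matches the literal 'en', then the literal '0c', then exactly 4 of a non-whitespace character (captured); then one or more of one of [7bfx] (lazy); then one or more of any character (lazy).
`match` is anchored at position 0; if the pattern doesn't fit there, it returns None.
Here position 0 doesn't satisfy it, so the call returns None, and `bool(None)` is False.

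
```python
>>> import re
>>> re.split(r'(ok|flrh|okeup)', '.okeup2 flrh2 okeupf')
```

['.', 'ok', 'eup2 ', 'flrh', '2 ', 'ok', 'eupf']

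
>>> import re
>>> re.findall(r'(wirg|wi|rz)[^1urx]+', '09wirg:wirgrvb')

['wirg']

Matches: at [2:9] match 'wirg:wi', group 1 = 'wirg'.
`findall` collects group 1 from the one match (1 total).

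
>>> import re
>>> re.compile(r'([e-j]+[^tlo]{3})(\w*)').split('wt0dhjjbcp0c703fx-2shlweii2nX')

['wt0d', 'hjjbcp', '0c703fx', '-2shlw', 'eii2nX', '', '']

Pattern: one or more of a character in [e-j], then exactly 3 of any character except [tlo] (captured); then zero or more of a word character (captured).
Matches to split on: at [4:17] → 'hjjbcp0c703fx'; at [23:29] → 'eii2nX'.
`re.split` interleaves the captured-group text with the surrounding fragments.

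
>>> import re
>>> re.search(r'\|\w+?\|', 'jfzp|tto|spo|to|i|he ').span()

`search` walks the string left to right and returns the first match it finds.
The match spans [4:9] → '|tto|'.

(4, 9)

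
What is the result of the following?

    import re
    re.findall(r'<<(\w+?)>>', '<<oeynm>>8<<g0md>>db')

['oeynm', 'g0md']

`findall` collects group 1 from each match (2 total).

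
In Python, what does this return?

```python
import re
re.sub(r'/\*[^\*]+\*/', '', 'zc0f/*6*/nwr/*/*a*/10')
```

Matches: at [4:9] → '/*6*/'; at [14:19] → '/*a*/'.
`sub` substitutes '' at each match site.

'zc0fnwr/*10'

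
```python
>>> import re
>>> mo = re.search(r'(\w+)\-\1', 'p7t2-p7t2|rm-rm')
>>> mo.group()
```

`\1` is not a pattern — it's the concrete string captured by group 1, re-applied verbatim.
`search` walks the string left to right and returns the first match it finds.
The match spans [0:9] → 'p7t2-p7t2'.
Captured: group 1 = 'p7t2'.

'p7t2-p7t2'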